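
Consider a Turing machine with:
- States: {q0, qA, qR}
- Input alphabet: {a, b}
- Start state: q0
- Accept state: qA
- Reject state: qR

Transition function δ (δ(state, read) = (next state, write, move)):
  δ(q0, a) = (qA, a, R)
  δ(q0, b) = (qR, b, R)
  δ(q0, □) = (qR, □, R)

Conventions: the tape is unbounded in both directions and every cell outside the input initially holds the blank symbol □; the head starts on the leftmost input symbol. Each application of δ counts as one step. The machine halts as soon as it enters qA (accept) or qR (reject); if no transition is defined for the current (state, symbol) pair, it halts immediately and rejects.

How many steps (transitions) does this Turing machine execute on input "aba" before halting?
Step 0: [q0]aba (head at position 0)
Step 1: δ(q0, a) = (qA, a, R)  ⊢  a[qA]ba (head at position 1)
The machine is in qA, so it halts and accepts.
Number of transitions executed: 1.

Final answer: 1 steps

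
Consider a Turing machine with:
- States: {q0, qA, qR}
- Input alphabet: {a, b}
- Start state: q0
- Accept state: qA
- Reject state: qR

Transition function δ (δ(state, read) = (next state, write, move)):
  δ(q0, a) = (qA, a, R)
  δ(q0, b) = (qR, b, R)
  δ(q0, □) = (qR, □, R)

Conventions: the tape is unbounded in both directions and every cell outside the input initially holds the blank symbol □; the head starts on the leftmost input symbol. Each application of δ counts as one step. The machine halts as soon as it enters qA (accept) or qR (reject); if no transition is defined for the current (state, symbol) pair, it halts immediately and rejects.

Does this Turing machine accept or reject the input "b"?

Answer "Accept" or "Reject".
Step 0: [q0]b (head at position 0)
Step 1: δ(q0, b) = (qR, b, R)  ⊢  b[qR]□ (head at position 1)
The machine is in qR, so it halts and rejects.

Final answer: Reject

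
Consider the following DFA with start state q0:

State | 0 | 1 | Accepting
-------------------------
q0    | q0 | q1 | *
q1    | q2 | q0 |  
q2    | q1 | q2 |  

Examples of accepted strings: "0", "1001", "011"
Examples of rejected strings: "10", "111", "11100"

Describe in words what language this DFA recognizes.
binary numbers divisible by 3 (treating the string as a binary integer; leading zeros allowed, the empty string counts as 0)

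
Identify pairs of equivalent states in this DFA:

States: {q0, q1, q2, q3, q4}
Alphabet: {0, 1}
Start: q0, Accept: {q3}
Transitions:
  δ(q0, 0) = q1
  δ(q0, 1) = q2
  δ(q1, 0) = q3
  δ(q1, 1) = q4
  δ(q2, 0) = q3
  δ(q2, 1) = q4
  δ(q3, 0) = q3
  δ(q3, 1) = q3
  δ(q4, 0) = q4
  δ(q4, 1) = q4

Using the table-filling algorithm:
Round 0 – mark pairs where exactly one state is accepting: (q0,q3), (q1,q3), (q2,q3), (q3,q4)
Round 1 – newly marked: (q0,q1) [on 0: q1 vs q3, already marked]; (q0,q2) [on 0: q1 vs q3, already marked]; (q1,q4) [on 0: q3 vs q4, already marked]; (q2,q4) [on 0: q3 vs q4, already marked]
Round 2 – newly marked: (q0,q4) [on 0: q1 vs q4, already marked]
No further pairs can be marked.
(q1, q2) unmarked: δ(q1,0)=q3, δ(q2,0)=q3; δ(q1,1)=q4, δ(q2,1)=q4 → equivalent
Equivalent pairs: (q1, q2)

Final answer: Equivalent pairs: (q1, q2)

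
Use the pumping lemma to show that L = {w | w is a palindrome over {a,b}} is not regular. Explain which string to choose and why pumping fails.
Language: L = {w | w is a palindrome over {a,b}} (strings that read the same forwards and backwards)
Step 1: Assume for contradiction that L is regular, with pumping length p.
Step 2: Choose s = a^p b a^p. Then s ∈ L (it reads the same forwards and backwards) and |s| ≥ p.
Step 3: Consider any decomposition s = xyz with |xy| ≤ p and |y| > 0. Since |xy| ≤ p and the first p symbols of s are all a's, y = a^k for some k with 1 ≤ k ≤ p.
Step 4: Pumping up (i = 2): xy²z = a^(p+k) b a^p. Its reverse is a^p b a^(p+k) ≠ a^(p+k) b a^p (the single b is no longer in the middle), so xy²z is not a palindrome and xy²z ∉ L.
This contradicts the pumping lemma, so L is not regular.

Final answer: Choose s = a^p b a^p. Since |xy| ≤ p, y = a^k with k ≥ 1. Then xy²z = a^(p+k) b a^p is not a palindrome, so ∉ L.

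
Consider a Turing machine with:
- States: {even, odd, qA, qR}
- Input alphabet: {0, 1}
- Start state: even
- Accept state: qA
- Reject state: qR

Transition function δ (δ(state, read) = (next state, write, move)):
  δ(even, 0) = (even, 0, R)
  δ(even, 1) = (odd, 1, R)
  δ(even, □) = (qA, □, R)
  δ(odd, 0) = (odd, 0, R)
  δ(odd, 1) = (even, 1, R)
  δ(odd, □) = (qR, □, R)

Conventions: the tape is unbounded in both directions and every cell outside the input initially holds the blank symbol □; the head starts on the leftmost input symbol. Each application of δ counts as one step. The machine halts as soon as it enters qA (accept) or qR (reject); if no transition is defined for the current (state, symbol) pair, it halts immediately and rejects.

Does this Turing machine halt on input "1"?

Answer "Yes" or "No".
Step 0: [even]1 (head at position 0)
Step 1: δ(even, 1) = (odd, 1, R)  ⊢  1[odd]□ (head at position 1)
Step 2: δ(odd, □) = (qR, □, R)  ⊢  1□[qR]□ (head at position 2)
The machine is in qR, so it halts and rejects.
It halts after 2 steps.

Final answer: Yes - halts after 2 steps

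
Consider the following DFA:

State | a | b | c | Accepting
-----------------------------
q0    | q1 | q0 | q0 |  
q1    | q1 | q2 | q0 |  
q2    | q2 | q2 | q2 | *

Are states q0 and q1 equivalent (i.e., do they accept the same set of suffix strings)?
Try the suffix "b".
From q0: q0 → q0 — not accepting.
From q1: q1 → q2 — accepting.
The two states disagree on this suffix, so they are not equivalent.

Final answer: No. Distinguishing string: "b" - accepted from q1 but not from q0.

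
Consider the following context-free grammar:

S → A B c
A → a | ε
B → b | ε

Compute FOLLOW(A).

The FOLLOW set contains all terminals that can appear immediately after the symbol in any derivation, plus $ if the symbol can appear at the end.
A occurs in S → A B c followed by B c. Add FIRST(B) minus ε = {b}; B is nullable (B → ε), so what follows B can also follow A: the terminal c. FOLLOW(A) = {b, c}.

Final answer: {b, c}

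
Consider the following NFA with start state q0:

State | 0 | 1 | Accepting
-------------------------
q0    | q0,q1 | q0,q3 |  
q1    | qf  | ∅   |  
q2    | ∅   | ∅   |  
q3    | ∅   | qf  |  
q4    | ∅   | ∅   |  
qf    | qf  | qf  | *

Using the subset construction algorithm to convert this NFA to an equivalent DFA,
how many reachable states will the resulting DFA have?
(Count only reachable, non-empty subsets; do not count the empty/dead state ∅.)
Start subset: {q0}
{q0}: on 0 → {q0, q1}, on 1 → {q0, q3}
{q0, q1}: on 0 → {q0, q1, qf}, on 1 → {q0, q3}
{q0, q3}: on 0 → {q0, q1}, on 1 → {q0, q3, qf}
{q0, q1, qf}: on 0 → {q0, q1, qf}, on 1 → {q0, q3, qf}
{q0, q3, qf}: on 0 → {q0, q1, qf}, on 1 → {q0, q3, qf}
Reachable non-empty subsets: {q0}, {q0, q1}, {q0, q3}, {q0, q1, qf}, {q0, q3, qf} — 5 in total.

Final answer: 5 states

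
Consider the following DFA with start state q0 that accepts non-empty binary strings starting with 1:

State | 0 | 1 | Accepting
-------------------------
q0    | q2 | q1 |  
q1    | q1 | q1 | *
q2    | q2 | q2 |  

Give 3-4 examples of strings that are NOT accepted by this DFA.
Any strings that end in a non-accepting state work; for example:
"001": q0 → q2 → q2 → q2; q2 is not accepting → rejected
"0000": q0 → q2 → q2 → q2 → q2; q2 is not accepting → rejected
"0001": q0 → q2 → q2 → q2 → q2; q2 is not accepting → rejected
"0011": q0 → q2 → q2 → q2 → q2; q2 is not accepting → rejected

Final answer: "001", "0000", "0001", "0011"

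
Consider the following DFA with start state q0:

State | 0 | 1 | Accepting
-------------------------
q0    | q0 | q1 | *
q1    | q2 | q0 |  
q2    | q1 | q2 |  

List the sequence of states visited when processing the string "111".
q0 → q1 → q0 → q1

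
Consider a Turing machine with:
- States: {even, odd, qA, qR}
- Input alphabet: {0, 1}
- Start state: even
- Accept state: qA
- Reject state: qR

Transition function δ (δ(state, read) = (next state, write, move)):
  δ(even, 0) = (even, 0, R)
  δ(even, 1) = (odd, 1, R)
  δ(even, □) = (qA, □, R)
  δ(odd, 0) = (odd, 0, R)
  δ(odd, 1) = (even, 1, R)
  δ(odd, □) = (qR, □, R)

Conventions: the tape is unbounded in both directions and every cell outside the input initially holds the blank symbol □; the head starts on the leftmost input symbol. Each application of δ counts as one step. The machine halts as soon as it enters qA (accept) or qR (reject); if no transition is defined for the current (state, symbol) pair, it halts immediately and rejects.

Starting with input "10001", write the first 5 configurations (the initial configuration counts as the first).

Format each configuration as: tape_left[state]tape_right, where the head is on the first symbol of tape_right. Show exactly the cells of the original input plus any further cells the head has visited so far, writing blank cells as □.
Step 0: [even]10001 (head at position 0)
Step 1: δ(even, 1) = (odd, 1, R)  ⊢  1[odd]0001 (head at position 1)
Step 2: δ(odd, 0) = (odd, 0, R)  ⊢  10[odd]001 (head at position 2)
Step 3: δ(odd, 0) = (odd, 0, R)  ⊢  100[odd]01 (head at position 3)
Step 4: δ(odd, 0) = (odd, 0, R)  ⊢  1000[odd]1 (head at position 4)

Final answer: [even]10001 ⊢ 1[odd]0001 ⊢ 10[odd]001 ⊢ 100[odd]01 ⊢ 1000[odd]1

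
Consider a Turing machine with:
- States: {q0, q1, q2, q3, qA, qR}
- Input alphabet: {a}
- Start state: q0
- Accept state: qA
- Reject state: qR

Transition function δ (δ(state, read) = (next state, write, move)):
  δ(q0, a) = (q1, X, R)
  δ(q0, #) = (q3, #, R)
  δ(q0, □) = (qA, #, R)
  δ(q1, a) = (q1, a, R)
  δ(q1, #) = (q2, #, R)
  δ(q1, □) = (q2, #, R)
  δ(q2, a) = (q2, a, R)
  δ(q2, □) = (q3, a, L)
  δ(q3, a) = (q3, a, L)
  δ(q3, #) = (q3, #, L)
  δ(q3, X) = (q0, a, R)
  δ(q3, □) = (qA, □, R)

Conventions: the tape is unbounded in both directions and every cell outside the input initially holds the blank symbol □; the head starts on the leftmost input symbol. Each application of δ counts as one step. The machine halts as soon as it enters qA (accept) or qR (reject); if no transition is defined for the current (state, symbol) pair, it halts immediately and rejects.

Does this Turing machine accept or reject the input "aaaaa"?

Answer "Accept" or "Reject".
Trace (configuration after each step, as tape_left[state]tape_right with head position):
Step 0: [q0]aaaaa (head at position 0)
Step 1: X[q1]aaaa (head 1)
Step 2: Xa[q1]aaa (head 2)
Step 3: Xaa[q1]aa (head 3)
Step 4: Xaaa[q1]a (head 4)
Step 5: Xaaaa[q1]□ (head 5)
Step 6: Xaaaa#[q2]□ (head 6)
Step 7: Xaaaa[q3]#a (head 5)
Step 8: Xaaa[q3]a#a (head 4)
Step 9: Xaa[q3]aa#a (head 3)
Step 10: Xa[q3]aaa#a (head 2)
Step 11: X[q3]aaaa#a (head 1)
Step 12: [q3]Xaaaa#a (head 0)
Step 13: a[q0]aaaa#a (head 1)
Step 14: aX[q1]aaa#a (head 2)
Step 15: aXa[q1]aa#a (head 3)
Step 16: aXaa[q1]a#a (head 4)
Step 17: aXaaa[q1]#a (head 5)
Step 18: aXaaa#[q2]a (head 6)
Step 19: aXaaa#a[q2]□ (head 7)
Step 20: aXaaa#[q3]aa (head 6)
Step 21: aXaaa[q3]#aa (head 5)
Step 22: aXaa[q3]a#aa (head 4)
Step 23: aXa[q3]aa#aa (head 3)
Step 24: aX[q3]aaa#aa (head 2)
Step 25: a[q3]Xaaa#aa (head 1)
Step 26: aa[q0]aaa#aa (head 2)
Step 27: aaX[q1]aa#aa (head 3)
Step 28: aaXa[q1]a#aa (head 4)
Step 29: aaXaa[q1]#aa (head 5)
Step 30: aaXaa#[q2]aa (head 6)
Step 31: aaXaa#a[q2]a (head 7)
Step 32: aaXaa#aa[q2]□ (head 8)
Step 33: aaXaa#a[q3]aa (head 7)
Step 34: aaXaa#[q3]aaa (head 6)
Step 35: aaXaa[q3]#aaa (head 5)
Step 36: aaXa[q3]a#aaa (head 4)
Step 37: aaX[q3]aa#aaa (head 3)
Step 38: aa[q3]Xaa#aaa (head 2)
Step 39: aaa[q0]aa#aaa (head 3)
Step 40: aaaX[q1]a#aaa (head 4)
Step 41: aaaXa[q1]#aaa (head 5)
Step 42: aaaXa#[q2]aaa (head 6)
Step 43: aaaXa#a[q2]aa (head 7)
Step 44: aaaXa#aa[q2]a (head 8)
Step 45: aaaXa#aaa[q2]□ (head 9)
Step 46: aaaXa#aa[q3]aa (head 8)
Step 47: aaaXa#a[q3]aaa (head 7)
Step 48: aaaXa#[q3]aaaa (head 6)
Step 49: aaaXa[q3]#aaaa (head 5)
Step 50: aaaX[q3]a#aaaa (head 4)
Step 51: aaa[q3]Xa#aaaa (head 3)
Step 52: aaaa[q0]a#aaaa (head 4)
Step 53: aaaaX[q1]#aaaa (head 5)
Step 54: aaaaX#[q2]aaaa (head 6)
Step 55: aaaaX#a[q2]aaa (head 7)
Step 56: aaaaX#aa[q2]aa (head 8)
Step 57: aaaaX#aaa[q2]a (head 9)
Step 58: aaaaX#aaaa[q2]□ (head 10)
Step 59: aaaaX#aaa[q3]aa (head 9)
Step 60: aaaaX#aa[q3]aaa (head 8)
Step 61: aaaaX#a[q3]aaaa (head 7)
Step 62: aaaaX#[q3]aaaaa (head 6)
Step 63: aaaaX[q3]#aaaaa (head 5)
Step 64: aaaa[q3]X#aaaaa (head 4)
Step 65: aaaaa[q0]#aaaaa (head 5)
Step 66: aaaaa#[q3]aaaaa (head 6)
Step 67: aaaaa[q3]#aaaaa (head 5)
Step 68: aaaa[q3]a#aaaaa (head 4)
Step 69: aaa[q3]aa#aaaaa (head 3)
Step 70: aa[q3]aaa#aaaaa (head 2)
Step 71: a[q3]aaaa#aaaaa (head 1)
Step 72: [q3]aaaaa#aaaaa (head 0)
Step 73: [q3]□aaaaa#aaaaa (head -1)
Step 74: □[qA]aaaaa#aaaaa (head 0)
The machine is in qA, so it halts and accepts.

Final answer: Accept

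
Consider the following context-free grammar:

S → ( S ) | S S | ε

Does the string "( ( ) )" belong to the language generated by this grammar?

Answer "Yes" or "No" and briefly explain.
A derivation exists: S ⇒ ( S ) ⇒ ( ( S ) ) ⇒ ( ( ) ) (using S → ( S ) twice, then S → ε).

Final answer: Yes - a valid derivation exists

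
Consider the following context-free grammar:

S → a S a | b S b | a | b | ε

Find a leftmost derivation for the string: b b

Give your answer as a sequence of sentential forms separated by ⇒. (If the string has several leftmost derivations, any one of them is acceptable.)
Start with S.
Step 1: the leftmost non-terminal is S; apply S → b S b:  b S b
Step 2: the leftmost non-terminal is S; apply S → ε:  b b

Final answer: S ⇒ b S b ⇒ b b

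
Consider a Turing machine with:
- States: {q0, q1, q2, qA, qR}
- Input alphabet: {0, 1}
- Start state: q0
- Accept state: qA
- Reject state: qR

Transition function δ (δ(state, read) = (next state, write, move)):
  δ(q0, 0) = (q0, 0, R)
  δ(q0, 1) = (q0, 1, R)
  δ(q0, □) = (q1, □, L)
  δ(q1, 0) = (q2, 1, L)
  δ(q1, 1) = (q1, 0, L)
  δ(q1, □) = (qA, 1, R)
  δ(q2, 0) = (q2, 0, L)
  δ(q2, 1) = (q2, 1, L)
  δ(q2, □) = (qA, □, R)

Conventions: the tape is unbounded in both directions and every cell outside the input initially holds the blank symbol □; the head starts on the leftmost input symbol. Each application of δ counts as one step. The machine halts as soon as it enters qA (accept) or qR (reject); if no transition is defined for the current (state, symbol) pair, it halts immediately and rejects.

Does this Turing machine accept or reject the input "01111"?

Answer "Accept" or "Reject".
Step 0: [q0]01111 (head at position 0)
Step 1: δ(q0, 0) = (q0, 0, R)  ⊢  0[q0]1111 (head at position 1)
Step 2: δ(q0, 1) = (q0, 1, R)  ⊢  01[q0]111 (head at position 2)
Step 3: δ(q0, 1) = (q0, 1, R)  ⊢  011[q0]11 (head at position 3)
Step 4: δ(q0, 1) = (q0, 1, R)  ⊢  0111[q0]1 (head at position 4)
Step 5: δ(q0, 1) = (q0, 1, R)  ⊢  01111[q0]□ (head at position 5)
Step 6: δ(q0, □) = (q1, □, L)  ⊢  0111[q1]1□ (head at position 4)
Step 7: δ(q1, 1) = (q1, 0, L)  ⊢  011[q1]10□ (head at position 3)
Step 8: δ(q1, 1) = (q1, 0, L)  ⊢  01[q1]100□ (head at position 2)
Step 9: δ(q1, 1) = (q1, 0, L)  ⊢  0[q1]1000□ (head at position 1)
Step 10: δ(q1, 1) = (q1, 0, L)  ⊢  [q1]00000□ (head at position 0)
Step 11: δ(q1, 0) = (q2, 1, L)  ⊢  [q2]□10000□ (head at position -1)
Step 12: δ(q2, □) = (qA, □, R)  ⊢  □[qA]10000□ (head at position 0)
The machine is in qA, so it halts and accepts.

Final answer: Accept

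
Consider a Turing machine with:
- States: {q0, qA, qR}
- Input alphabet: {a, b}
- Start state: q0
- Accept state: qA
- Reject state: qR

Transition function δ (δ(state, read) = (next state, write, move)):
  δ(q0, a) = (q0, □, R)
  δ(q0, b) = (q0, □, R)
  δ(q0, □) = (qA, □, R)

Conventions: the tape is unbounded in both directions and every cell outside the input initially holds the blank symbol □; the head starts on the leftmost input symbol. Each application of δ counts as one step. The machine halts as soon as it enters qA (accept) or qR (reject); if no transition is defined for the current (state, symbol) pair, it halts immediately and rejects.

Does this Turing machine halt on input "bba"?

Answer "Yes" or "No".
Step 0: [q0]bba (head at position 0)
Step 1: δ(q0, b) = (q0, □, R)  ⊢  □[q0]ba (head at position 1)
Step 2: δ(q0, b) = (q0, □, R)  ⊢  □□[q0]a (head at position 2)
Step 3: δ(q0, a) = (q0, □, R)  ⊢  □□□[q0]□ (head at position 3)
Step 4: δ(q0, □) = (qA, □, R)  ⊢  □□□□[qA]□ (head at position 4)
The machine is in qA, so it halts and accepts.
It halts after 4 steps.

Final answer: Yes - halts after 4 steps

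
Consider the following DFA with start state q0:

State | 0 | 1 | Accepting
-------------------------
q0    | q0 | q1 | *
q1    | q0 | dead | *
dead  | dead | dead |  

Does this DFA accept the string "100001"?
Start in q0.
Read '1': q0 → q1
Read '0': q1 → q0
Read '0': q0 → q0
Read '0': q0 → q0
Read '0': q0 → q0
Read '1': q0 → q1
Final state q1 is accepting, so the string is accepted.

Final answer: Yes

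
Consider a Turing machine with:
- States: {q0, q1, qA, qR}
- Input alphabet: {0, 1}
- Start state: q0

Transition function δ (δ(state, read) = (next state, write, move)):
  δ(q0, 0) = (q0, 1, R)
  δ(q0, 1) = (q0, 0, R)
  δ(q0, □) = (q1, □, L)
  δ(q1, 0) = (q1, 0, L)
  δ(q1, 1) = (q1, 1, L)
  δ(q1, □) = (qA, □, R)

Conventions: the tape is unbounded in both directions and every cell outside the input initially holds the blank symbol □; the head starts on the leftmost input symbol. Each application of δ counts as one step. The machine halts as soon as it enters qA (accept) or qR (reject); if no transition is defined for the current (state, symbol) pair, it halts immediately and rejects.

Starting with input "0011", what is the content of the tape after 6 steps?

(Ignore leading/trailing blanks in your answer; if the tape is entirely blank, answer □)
Step 0: [q0]0011 (head at position 0)
Step 1: δ(q0, 0) = (q0, 1, R)  ⊢  1[q0]011 (head at position 1)
Step 2: δ(q0, 0) = (q0, 1, R)  ⊢  11[q0]11 (head at position 2)
Step 3: δ(q0, 1) = (q0, 0, R)  ⊢  110[q0]1 (head at position 3)
Step 4: δ(q0, 1) = (q0, 0, R)  ⊢  1100[q0]□ (head at position 4)
Step 5: δ(q0, □) = (q1, □, L)  ⊢  110[q1]0□ (head at position 3)
Step 6: δ(q1, 0) = (q1, 0, L)  ⊢  11[q1]00□ (head at position 2)
Tape after 6 steps (ignoring surrounding blanks): 1100

Final answer: Tape: 1100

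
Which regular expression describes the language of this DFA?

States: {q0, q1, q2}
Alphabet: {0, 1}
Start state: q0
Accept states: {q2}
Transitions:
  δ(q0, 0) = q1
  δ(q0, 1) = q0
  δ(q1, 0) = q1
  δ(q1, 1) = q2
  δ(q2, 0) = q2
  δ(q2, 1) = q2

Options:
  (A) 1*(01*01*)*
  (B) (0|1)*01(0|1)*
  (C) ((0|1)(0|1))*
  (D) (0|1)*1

Testing sample strings against the DFA:
  '10110' -> accepted
  '11' -> rejected
  '00100' -> accepted
  '001' -> accepted
Checking each option for a counterexample:
  (A) 1*(01*01*)*: ε is rejected by the DFA but matches the regex → eliminated
  (B) (0|1)*01(0|1)*: agrees with the DFA on all strings of length ≤ 4
  (C) ((0|1)(0|1))*: ε is rejected by the DFA but matches the regex → eliminated
  (D) (0|1)*1: '1' is rejected by the DFA but matches the regex → eliminated
Only (B) (0|1)*01(0|1)* is consistent with the DFA.

Final answer: (B) (0|1)*01(0|1)*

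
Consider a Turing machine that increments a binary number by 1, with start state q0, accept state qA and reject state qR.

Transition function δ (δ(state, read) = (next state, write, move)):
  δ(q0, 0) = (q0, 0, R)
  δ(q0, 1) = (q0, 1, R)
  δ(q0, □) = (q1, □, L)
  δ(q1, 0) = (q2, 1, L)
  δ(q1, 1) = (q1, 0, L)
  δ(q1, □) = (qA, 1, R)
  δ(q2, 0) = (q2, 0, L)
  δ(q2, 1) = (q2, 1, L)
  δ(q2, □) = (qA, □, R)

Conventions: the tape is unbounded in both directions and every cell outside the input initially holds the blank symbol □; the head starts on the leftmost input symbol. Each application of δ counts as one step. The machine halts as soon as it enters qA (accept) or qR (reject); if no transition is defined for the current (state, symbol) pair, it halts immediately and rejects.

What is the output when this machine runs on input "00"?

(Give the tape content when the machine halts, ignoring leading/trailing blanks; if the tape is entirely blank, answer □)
Step 0: [q0]00 (head at position 0)
Step 1: δ(q0, 0) = (q0, 0, R)  ⊢  0[q0]0 (head at position 1)
Step 2: δ(q0, 0) = (q0, 0, R)  ⊢  00[q0]□ (head at position 2)
Step 3: δ(q0, □) = (q1, □, L)  ⊢  0[q1]0□ (head at position 1)
Step 4: δ(q1, 0) = (q2, 1, L)  ⊢  [q2]01□ (head at position 0)
Step 5: δ(q2, 0) = (q2, 0, L)  ⊢  [q2]□01□ (head at position -1)
Step 6: δ(q2, □) = (qA, □, R)  ⊢  □[qA]01□ (head at position 0)
The machine is in qA, so it halts and accepts.
Tape content when halted (ignoring surrounding blanks): 01

Final answer: Output: 01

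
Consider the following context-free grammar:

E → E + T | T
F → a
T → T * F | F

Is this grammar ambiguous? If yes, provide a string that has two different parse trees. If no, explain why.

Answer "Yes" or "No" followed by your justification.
This is the standard stratified expression grammar: '+' is introduced only by the left-recursive rule E → E + T and '*' only by the left-recursive rule T → T * F, with F → a. For any string, the last '+' must be the one produced at the root E (everything after it is a T containing no '+'), and likewise within each T the last '*' is produced at its root. This fixes the parse tree uniquely (left-associative, '*' binding tighter than '+'), so every string has exactly one parse tree.

Final answer: No - the grammar is unambiguous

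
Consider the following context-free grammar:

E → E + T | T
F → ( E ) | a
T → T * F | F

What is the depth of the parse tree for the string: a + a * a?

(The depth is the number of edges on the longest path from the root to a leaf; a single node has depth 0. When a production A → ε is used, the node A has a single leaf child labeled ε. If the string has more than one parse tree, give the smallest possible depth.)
The grammar is unambiguous; the parse tree of a + a * a is:
E → E + T at the root (depth 0).
  Left E (depth 1) → T (2) → F (3) → a (4).
  Right T (depth 1) → T * F; that T (2) → F (3) → a (4); F (2) → a (3).
The longest root-to-leaf paths have 4 edges.
Depth = 4.

Final answer: 4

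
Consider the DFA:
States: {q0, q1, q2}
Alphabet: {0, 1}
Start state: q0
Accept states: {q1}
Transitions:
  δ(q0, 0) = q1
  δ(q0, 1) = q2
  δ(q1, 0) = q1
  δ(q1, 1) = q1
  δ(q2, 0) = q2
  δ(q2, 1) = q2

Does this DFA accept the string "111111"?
Processing string "111111":
  q0 --1--> q2
  q2 --1--> q2
  q2 --1--> q2
  q2 --1--> q2
  q2 --1--> q2
  q2 --1--> q2
Final state: q2
Accept states: {q1}
q2 is not an accept state, so the string is rejected.

Final answer: No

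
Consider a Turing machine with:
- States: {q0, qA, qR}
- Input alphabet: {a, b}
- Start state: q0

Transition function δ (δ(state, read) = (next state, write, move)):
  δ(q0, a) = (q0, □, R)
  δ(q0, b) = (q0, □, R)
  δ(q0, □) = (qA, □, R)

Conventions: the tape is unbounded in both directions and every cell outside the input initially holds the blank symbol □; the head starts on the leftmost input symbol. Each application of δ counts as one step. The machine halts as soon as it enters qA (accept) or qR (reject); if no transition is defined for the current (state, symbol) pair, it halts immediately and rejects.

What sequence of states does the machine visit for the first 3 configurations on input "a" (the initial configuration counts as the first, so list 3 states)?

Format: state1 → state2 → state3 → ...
Step 0: [q0]a (head at position 0)
Step 1: δ(q0, a) = (q0, □, R)  ⊢  □[q0]□ (head at position 1)
Step 2: δ(q0, □) = (qA, □, R)  ⊢  □□[qA]□ (head at position 2)
Reading off the states of these 3 configurations: q0 → q0 → qA

Final answer: q0 → q0 → qA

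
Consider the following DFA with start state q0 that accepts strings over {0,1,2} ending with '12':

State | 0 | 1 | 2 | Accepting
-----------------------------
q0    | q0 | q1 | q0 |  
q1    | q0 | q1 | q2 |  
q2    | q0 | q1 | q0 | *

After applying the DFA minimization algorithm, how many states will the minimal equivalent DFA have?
All 3 states are reachable from q0, so none can be removed as unreachable.
Table-filling: first mark every (accepting, non-accepting) pair as distinguishable (accepting: {q2}; non-accepting: {q0, q1}).
Round 1: (q0, q1) on '2' go to q0 and q2, already distinguishable → mark.
Every pair of states is distinguishable, so the DFA is already minimal.
Equivalence classes: {q0}, {q1}, {q2} → 3 states.

Final answer: 3 states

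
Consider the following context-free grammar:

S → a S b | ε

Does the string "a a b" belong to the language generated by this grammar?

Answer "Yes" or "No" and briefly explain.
Every derivation applies S → a S b some number n of times and then S → ε, producing a^n b^n with equally many a's and b's. The string a a b has two a's but only one b, so it cannot be derived.

Final answer: No - no valid derivation exists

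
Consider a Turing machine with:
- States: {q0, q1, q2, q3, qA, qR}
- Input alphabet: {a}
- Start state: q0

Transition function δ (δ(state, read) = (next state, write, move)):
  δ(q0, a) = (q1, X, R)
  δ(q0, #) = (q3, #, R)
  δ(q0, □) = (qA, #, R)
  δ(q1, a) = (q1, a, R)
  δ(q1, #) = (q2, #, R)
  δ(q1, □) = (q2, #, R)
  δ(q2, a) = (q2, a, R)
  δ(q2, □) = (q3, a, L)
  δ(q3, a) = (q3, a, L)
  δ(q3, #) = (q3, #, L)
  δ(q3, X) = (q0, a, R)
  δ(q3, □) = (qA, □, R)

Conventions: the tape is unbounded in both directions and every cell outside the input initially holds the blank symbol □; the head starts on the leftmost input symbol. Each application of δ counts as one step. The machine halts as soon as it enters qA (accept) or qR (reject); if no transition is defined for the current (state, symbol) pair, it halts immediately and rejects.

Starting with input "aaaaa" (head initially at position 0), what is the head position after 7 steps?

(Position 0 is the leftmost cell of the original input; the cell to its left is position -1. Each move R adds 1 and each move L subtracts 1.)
Step 0: [q0]aaaaa (head at position 0)
Step 1: δ(q0, a) = (q1, X, R)  ⊢  X[q1]aaaa (head at position 1)
Step 2: δ(q1, a) = (q1, a, R)  ⊢  Xa[q1]aaa (head at position 2)
Step 3: δ(q1, a) = (q1, a, R)  ⊢  Xaa[q1]aa (head at position 3)
Step 4: δ(q1, a) = (q1, a, R)  ⊢  Xaaa[q1]a (head at position 4)
Step 5: δ(q1, a) = (q1, a, R)  ⊢  Xaaaa[q1]□ (head at position 5)
Step 6: δ(q1, □) = (q2, #, R)  ⊢  Xaaaa#[q2]□ (head at position 6)
Step 7: δ(q2, □) = (q3, a, L)  ⊢  Xaaaa[q3]#a (head at position 5)
Head position after 7 steps: 5

Final answer: Position 5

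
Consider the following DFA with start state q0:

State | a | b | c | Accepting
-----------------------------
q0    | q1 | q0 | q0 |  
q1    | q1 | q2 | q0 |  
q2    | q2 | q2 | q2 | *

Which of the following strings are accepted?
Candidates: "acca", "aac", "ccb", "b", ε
"acca": q0 → q1 → q0 → q0 → q1; q1 is not accepting → rejected
"aac": q0 → q1 → q1 → q0; q0 is not accepting → rejected
"ccb": q0 → q0 → q0 → q0; q0 is not accepting → rejected
"b": q0 → q0; q0 is not accepting → rejected
ε: q0; q0 is not accepting → rejected

Final answer: None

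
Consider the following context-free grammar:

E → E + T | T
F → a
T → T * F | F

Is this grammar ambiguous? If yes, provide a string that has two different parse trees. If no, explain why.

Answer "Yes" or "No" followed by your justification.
This is the standard stratified expression grammar: '+' is introduced only by the left-recursive rule E → E + T and '*' only by the left-recursive rule T → T * F, with F → a. For any string, the last '+' must be the one produced at the root E (everything after it is a T containing no '+'), and likewise within each T the last '*' is produced at its root. This fixes the parse tree uniquely (left-associative, '*' binding tighter than '+'), so every string has exactly one parse tree.

Final answer: No - the grammar is unambiguous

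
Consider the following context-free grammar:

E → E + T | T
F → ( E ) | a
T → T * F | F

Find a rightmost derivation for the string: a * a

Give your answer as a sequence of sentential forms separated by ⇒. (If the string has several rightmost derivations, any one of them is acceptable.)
Start with E.
Step 1: the rightmost non-terminal is E; apply E → T:  T
Step 2: the rightmost non-terminal is T; apply T → T * F:  T * F
Step 3: the rightmost non-terminal is F; apply F → a:  T * a
Step 4: the rightmost non-terminal is T; apply T → F:  F * a
Step 5: the rightmost non-terminal is F; apply F → a:  a * a

Final answer: E ⇒ T ⇒ T * F ⇒ T * a ⇒ F * a ⇒ a * a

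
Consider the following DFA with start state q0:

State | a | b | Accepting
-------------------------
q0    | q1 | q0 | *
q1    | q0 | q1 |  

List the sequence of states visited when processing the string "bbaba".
q0 → q0 → q0 → q1 → q1 → q0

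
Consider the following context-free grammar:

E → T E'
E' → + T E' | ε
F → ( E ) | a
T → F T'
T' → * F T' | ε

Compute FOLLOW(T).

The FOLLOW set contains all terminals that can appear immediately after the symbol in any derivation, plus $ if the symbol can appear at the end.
Useful FIRST sets: FIRST(E') = {+, ε}, FIRST(T') = {*, ε} (both E' and T' are nullable).
FOLLOW(E): E is the start symbol → $; E appears in F → ( E ) followed by ')' → FOLLOW(E) = {), $}.
FOLLOW(E'): E' appears at the right end of E → T E' and of E' → + T E', so FOLLOW(E') ⊇ FOLLOW(E) (the second occurrence adds nothing new). FOLLOW(E') = {), $}.
FOLLOW(T): in E → T E' and E' → + T E', T is followed by E': add FIRST(E') minus ε = {+}; since E' is nullable, also add FOLLOW(E) and FOLLOW(E') = {), $}. FOLLOW(T) = {+, ), $}.

Final answer: {$, ), +}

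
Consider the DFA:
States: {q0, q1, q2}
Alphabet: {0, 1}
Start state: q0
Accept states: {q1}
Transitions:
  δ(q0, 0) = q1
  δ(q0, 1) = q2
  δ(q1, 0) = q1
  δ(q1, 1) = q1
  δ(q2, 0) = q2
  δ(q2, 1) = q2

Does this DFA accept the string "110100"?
Processing string "110100":
  q0 --1--> q2
  q2 --1--> q2
  q2 --0--> q2
  q2 --1--> q2
  q2 --0--> q2
  q2 --0--> q2
Final state: q2
Accept states: {q1}
q2 is not an accept state, so the string is rejected.

Final answer: No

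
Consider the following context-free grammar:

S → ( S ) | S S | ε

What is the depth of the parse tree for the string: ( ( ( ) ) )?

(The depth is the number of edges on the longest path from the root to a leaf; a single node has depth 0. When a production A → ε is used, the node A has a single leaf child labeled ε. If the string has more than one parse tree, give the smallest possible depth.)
The string is 3 nested pairs. The shallowest parse tree applies S → ( S ) 3 times (one node per nested pair, each a child of the previous) and then S → ε in the middle.
S nodes at depths 0..3, ε leaf at depth 4; parentheses leaves are at depths 1..3.
(Using S → S S with an S → ε child anywhere only adds levels, so it cannot give a shallower tree.)
Depth = 4.

Final answer: 4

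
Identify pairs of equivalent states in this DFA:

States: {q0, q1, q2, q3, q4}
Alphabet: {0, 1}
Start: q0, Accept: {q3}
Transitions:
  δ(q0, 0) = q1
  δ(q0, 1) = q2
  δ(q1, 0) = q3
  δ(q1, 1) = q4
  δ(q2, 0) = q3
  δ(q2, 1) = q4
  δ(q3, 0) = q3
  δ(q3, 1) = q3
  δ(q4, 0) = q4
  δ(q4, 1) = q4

Using the table-filling algorithm:
Round 0 – mark pairs where exactly one state is accepting: (q0,q3), (q1,q3), (q2,q3), (q3,q4)
Round 1 – newly marked: (q0,q1) [on 0: q1 vs q3, already marked]; (q0,q2) [on 0: q1 vs q3, already marked]; (q1,q4) [on 0: q3 vs q4, already marked]; (q2,q4) [on 0: q3 vs q4, already marked]
Round 2 – newly marked: (q0,q4) [on 0: q1 vs q4, already marked]
No further pairs can be marked.
(q1, q2) unmarked: δ(q1,0)=q3, δ(q2,0)=q3; δ(q1,1)=q4, δ(q2,1)=q4 → equivalent
Equivalent pairs: (q1, q2)

Final answer: Equivalent pairs: (q1, q2)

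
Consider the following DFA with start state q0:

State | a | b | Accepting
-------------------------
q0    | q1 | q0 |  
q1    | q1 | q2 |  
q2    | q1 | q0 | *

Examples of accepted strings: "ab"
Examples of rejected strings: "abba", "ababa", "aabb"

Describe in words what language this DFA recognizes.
strings over {a,b} ending with 'ab'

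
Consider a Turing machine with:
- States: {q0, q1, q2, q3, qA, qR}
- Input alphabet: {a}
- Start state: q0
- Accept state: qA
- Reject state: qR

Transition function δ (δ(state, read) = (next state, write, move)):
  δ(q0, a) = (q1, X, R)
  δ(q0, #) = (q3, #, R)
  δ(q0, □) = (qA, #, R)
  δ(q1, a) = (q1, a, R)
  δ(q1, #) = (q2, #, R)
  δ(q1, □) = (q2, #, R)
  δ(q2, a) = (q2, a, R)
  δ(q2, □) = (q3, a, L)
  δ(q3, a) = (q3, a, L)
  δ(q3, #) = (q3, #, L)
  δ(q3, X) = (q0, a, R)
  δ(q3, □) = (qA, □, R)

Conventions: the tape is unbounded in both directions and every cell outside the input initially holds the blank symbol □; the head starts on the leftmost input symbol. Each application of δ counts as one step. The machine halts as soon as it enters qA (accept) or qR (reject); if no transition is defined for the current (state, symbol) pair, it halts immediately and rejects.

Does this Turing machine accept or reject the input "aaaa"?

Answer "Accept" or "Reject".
Trace (configuration after each step, as tape_left[state]tape_right with head position):
Step 0: [q0]aaaa (head at position 0)
Step 1: X[q1]aaa (head 1)
Step 2: Xa[q1]aa (head 2)
Step 3: Xaa[q1]a (head 3)
Step 4: Xaaa[q1]□ (head 4)
Step 5: Xaaa#[q2]□ (head 5)
Step 6: Xaaa[q3]#a (head 4)
Step 7: Xaa[q3]a#a (head 3)
Step 8: Xa[q3]aa#a (head 2)
Step 9: X[q3]aaa#a (head 1)
Step 10: [q3]Xaaa#a (head 0)
Step 11: a[q0]aaa#a (head 1)
Step 12: aX[q1]aa#a (head 2)
Step 13: aXa[q1]a#a (head 3)
Step 14: aXaa[q1]#a (head 4)
Step 15: aXaa#[q2]a (head 5)
Step 16: aXaa#a[q2]□ (head 6)
Step 17: aXaa#[q3]aa (head 5)
Step 18: aXaa[q3]#aa (head 4)
Step 19: aXa[q3]a#aa (head 3)
Step 20: aX[q3]aa#aa (head 2)
Step 21: a[q3]Xaa#aa (head 1)
Step 22: aa[q0]aa#aa (head 2)
Step 23: aaX[q1]a#aa (head 3)
Step 24: aaXa[q1]#aa (head 4)
Step 25: aaXa#[q2]aa (head 5)
Step 26: aaXa#a[q2]a (head 6)
Step 27: aaXa#aa[q2]□ (head 7)
Step 28: aaXa#a[q3]aa (head 6)
Step 29: aaXa#[q3]aaa (head 5)
Step 30: aaXa[q3]#aaa (head 4)
Step 31: aaX[q3]a#aaa (head 3)
Step 32: aa[q3]Xa#aaa (head 2)
Step 33: aaa[q0]a#aaa (head 3)
Step 34: aaaX[q1]#aaa (head 4)
Step 35: aaaX#[q2]aaa (head 5)
Step 36: aaaX#a[q2]aa (head 6)
Step 37: aaaX#aa[q2]a (head 7)
Step 38: aaaX#aaa[q2]□ (head 8)
Step 39: aaaX#aa[q3]aa (head 7)
Step 40: aaaX#a[q3]aaa (head 6)
Step 41: aaaX#[q3]aaaa (head 5)
Step 42: aaaX[q3]#aaaa (head 4)
Step 43: aaa[q3]X#aaaa (head 3)
Step 44: aaaa[q0]#aaaa (head 4)
Step 45: aaaa#[q3]aaaa (head 5)
Step 46: aaaa[q3]#aaaa (head 4)
Step 47: aaa[q3]a#aaaa (head 3)
Step 48: aa[q3]aa#aaaa (head 2)
Step 49: a[q3]aaa#aaaa (head 1)
Step 50: [q3]aaaa#aaaa (head 0)
Step 51: [q3]□aaaa#aaaa (head -1)
Step 52: □[qA]aaaa#aaaa (head 0)
The machine is in qA, so it halts and accepts.

Final answer: Accept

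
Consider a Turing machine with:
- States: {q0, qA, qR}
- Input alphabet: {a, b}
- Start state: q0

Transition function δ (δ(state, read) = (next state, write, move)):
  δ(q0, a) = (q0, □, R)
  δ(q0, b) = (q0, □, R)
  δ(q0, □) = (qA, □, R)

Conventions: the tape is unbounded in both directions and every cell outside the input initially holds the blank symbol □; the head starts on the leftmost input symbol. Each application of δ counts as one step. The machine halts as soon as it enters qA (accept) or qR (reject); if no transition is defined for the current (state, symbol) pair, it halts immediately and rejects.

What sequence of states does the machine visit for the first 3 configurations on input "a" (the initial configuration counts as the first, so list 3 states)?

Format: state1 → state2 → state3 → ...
Step 0: [q0]a (head at position 0)
Step 1: δ(q0, a) = (q0, □, R)  ⊢  □[q0]□ (head at position 1)
Step 2: δ(q0, □) = (qA, □, R)  ⊢  □□[qA]□ (head at position 2)
Reading off the states of these 3 configurations: q0 → q0 → qA

Final answer: q0 → q0 → qA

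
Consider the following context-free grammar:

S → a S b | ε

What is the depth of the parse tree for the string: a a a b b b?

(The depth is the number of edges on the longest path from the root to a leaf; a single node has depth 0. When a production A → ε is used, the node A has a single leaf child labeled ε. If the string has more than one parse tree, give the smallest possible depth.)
The only parse tree applies S → a S b 3 times (once per matching a…b pair) and then S → ε.
The S nodes sit at depths 0, 1, …, 3; the innermost S (depth 3) has the single child ε at depth 4.
The terminal leaves a, b are at depths 1..3, so the longest root-to-leaf path is S → S → … → S → ε with 4 edges.
Depth = 4.

Final answer: 4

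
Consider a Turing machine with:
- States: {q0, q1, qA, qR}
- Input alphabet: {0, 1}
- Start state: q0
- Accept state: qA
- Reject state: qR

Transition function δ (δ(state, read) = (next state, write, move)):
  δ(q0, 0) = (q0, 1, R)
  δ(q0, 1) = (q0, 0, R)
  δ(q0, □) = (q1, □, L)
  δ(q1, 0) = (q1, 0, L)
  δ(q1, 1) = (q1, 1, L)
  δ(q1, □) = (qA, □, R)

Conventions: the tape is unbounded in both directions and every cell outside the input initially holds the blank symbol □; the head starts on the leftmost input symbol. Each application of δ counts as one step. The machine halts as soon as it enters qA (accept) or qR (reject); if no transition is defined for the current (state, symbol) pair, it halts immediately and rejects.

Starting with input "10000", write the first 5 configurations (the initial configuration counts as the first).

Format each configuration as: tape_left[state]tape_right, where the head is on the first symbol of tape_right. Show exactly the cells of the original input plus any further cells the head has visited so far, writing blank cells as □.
Step 0: [q0]10000 (head at position 0)
Step 1: δ(q0, 1) = (q0, 0, R)  ⊢  0[q0]0000 (head at position 1)
Step 2: δ(q0, 0) = (q0, 1, R)  ⊢  01[q0]000 (head at position 2)
Step 3: δ(q0, 0) = (q0, 1, R)  ⊢  011[q0]00 (head at position 3)
Step 4: δ(q0, 0) = (q0, 1, R)  ⊢  0111[q0]0 (head at position 4)

Final answer: [q0]10000 ⊢ 0[q0]0000 ⊢ 01[q0]000 ⊢ 011[q0]00 ⊢ 0111[q0]0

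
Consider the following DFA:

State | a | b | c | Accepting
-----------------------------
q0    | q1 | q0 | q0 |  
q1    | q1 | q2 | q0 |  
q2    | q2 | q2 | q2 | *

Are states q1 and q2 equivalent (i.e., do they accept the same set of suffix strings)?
Try the suffix ε (the empty string).
From q1: q1 — not accepting.
From q2: q2 — accepting.
The two states disagree on this suffix, so they are not equivalent.

Final answer: No. Distinguishing string: ε (the empty string) - accepted from q2 but not from q1.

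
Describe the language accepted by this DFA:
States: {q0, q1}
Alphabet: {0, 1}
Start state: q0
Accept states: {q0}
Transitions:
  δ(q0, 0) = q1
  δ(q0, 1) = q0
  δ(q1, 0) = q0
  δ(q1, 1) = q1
Analyzing the DFA structure:
Start state: q0
Accept states: {q0}
Interpreting what each state remembers (checking against the transitions):
  q0: an even number of 0s has been read so far
  q1: an odd number of 0s has been read so far
  δ(q0, 0): in q0 (an even number of 0s has been read so far), after reading 0 we have: an odd number of 0s has been read so far → q1
  δ(q0, 1): in q0 (an even number of 0s has been read so far), after reading 1 we have: an even number of 0s has been read so far → q0
  δ(q1, 0): in q1 (an odd number of 0s has been read so far), after reading 0 we have: an even number of 0s has been read so far → q0
  δ(q1, 1): in q1 (an odd number of 0s has been read so far), after reading 1 we have: an odd number of 0s has been read so far → q1
A string is accepted iff it ends in {q0}, i.e. an even number of 0s has been read so far.
Language: All binary strings with an even number of 0s

Final answer: All binary strings with an even number of 0s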